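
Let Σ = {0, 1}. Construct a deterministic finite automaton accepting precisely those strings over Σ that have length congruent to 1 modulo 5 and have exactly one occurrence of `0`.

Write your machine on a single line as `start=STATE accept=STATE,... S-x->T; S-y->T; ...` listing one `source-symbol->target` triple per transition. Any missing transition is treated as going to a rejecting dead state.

start=A; accept=B; A-0->B; A-1->C; B-0->D; B-1->E; C-0->E; C-1->F; D-0->G; D-1->G; E-0->G; E-1->H; F-0->H; F-1->I; G-0->J; G-1->J; H-0->J; H-1->K; I-0->K; I-1->L; J-0->M; J-1->M; K-0->M; K-1->N; L-0->N; L-1->A; M-0->O; M-1->O; N-0->O; N-1->B; O-0->D; O-1->D

Run two small machines in parallel and take their product. The first has 5 states tracking the input length modulo 5; the second has 3 states tracking the count of `0`s, saturating at 2. A product state is a pair (one from each), accepting exactly when both do.
15 states suffice.
       0  1 
>  A   B  C 
 * B   D  E 
   C   E  F 
   D   G  G 
   E   G  H 
   F   H  I 
   G   J  J 
   H   J  K 
   I   K  L 
   J   M  M 
   K   M  N 
   L   N  A 
   M   O  O 
   N   O  B 
   O   D  D 
(> = start, * = accepting)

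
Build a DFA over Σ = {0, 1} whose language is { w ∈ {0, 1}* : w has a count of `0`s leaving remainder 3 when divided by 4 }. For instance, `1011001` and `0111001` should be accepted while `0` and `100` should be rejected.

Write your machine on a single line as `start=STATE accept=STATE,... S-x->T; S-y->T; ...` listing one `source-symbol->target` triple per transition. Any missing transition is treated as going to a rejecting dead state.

Keep the running count of `0`s modulo 4: each `0` advances along the cycle A → B → C → D → A while other symbols loop. Accept at D.
With 4 states:
       0  1 
>  A   B  A 
   B   C  B 
   C   D  C 
 * D   A  D 
(> = start, * = accepting)

start=A; accept=D; A-0->B; A-1->A; B-0->C; B-1->B; C-0->D; C-1->C; D-0->A; D-1->D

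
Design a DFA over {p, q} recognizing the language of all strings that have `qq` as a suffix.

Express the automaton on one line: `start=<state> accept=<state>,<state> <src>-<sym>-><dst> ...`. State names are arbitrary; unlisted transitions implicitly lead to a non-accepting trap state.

start=A accept=C A-p->A A-q->B B-p->A B-q->C C-p->A C-q->C

Let each state record the length of the longest suffix of the input read so far that is also a prefix of `qq`. B means the last symbol is `q`; C means the last 2 symbols are `qq`. Accept only at C, where the string currently ends in `qq`.
A 3-state machine:
       p  q 
>  A   A  B 
   B   A  C 
 * C   A  C 
(> = start, * = accepting)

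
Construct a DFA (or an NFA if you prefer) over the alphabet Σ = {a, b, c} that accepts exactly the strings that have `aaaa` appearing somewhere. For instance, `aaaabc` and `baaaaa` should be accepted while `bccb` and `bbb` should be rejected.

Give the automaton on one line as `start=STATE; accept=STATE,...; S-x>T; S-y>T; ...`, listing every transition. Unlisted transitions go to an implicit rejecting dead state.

start=S0; accept=S4; S0-a>S1; S0-b>S0; S0-c>S0; S1-a>S2; S1-b>S0; S1-c>S0; S2-a>S3; S2-b>S0; S2-c>S0; S3-a>S4; S3-b>S0; S3-c>S0; S4-a>S4; S4-b>S4; S4-c>S4

Track how much of `aaaa` has been matched so far: state S0 is no progress, S4 is the absorbing accept state reached once `aaaa` has occurred. Intermediate states record partial matches; on a mismatch, fall back to the longest reusable overlap.
A 5-state machine:
        a   b   c  
>  S0   S1  S0  S0 
   S1   S2  S0  S0 
   S2   S3  S0  S0 
   S3   S4  S0  S0 
 * S4   S4  S4  S4 
(> = start, * = accepting)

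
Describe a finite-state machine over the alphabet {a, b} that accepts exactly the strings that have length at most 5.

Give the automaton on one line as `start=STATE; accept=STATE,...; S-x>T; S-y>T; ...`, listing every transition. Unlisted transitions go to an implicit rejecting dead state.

start=q0; accept=q0,q1,q2,q3,q4,q5; q0-a>q1; q0-b>q1; q1-a>q2; q1-b>q2; q2-a>q3; q2-b>q3; q3-a>q4; q3-b>q4; q4-a>q5; q4-b>q5; q5-a>q6; q5-b>q6; q6-a>q6; q6-b>q6

We only need to distinguish lengths 0, 1, …, 5, and '>5'. Chain q0 → q1 → q2 → q3 → q4 → q5 → q6 on every symbol, with q6 looping. Accepting states: {q0, q1, q2, q3, q4, q5}.
        a   b  
>* q0   q1  q1 
 * q1   q2  q2 
 * q2   q3  q3 
 * q3   q4  q4 
 * q4   q5  q5 
 * q5   q6  q6 
   q6   q6  q6 
(> = start, * = accepting)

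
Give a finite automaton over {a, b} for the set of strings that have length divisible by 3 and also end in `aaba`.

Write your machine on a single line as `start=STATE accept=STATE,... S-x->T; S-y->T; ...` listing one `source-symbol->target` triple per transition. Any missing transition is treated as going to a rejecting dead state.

Handle the two conditions separately and then intersect. The first has 3 states tracking the input length modulo 3; the second has 5 states tracking how much of the suffix `aaba` has currently been matched. A product state is a pair (one from each), accepting exactly when both do. Minimizing collapses redundant product states.
With 7 states:
        a   b  
>  s0   s1  s1 
   s1   s2  s2 
   s2   s3  s0 
   s3   s4  s1 
   s4   s2  s5 
   s5   s6  s0 
 * s6   s4  s1 
(> = start, * = accepting)

start=s0; accept=s6; s0-a->s1; s0-b->s1; s1-a->s2; s1-b->s2; s2-a->s3; s2-b->s0; s3-a->s4; s3-b->s1; s4-a->s2; s4-b->s5; s5-a->s6; s5-b->s0; s6-a->s4; s6-b->s1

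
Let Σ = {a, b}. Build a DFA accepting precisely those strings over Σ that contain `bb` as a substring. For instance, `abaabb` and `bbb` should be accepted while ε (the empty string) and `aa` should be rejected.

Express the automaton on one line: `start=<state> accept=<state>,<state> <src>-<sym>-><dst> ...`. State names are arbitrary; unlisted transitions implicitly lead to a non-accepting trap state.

States q0..q1 record the length of the longest prefix of `bb` that matches the current input suffix. Reaching q2 means `bb` has been seen, and we stay there forever. Accept from q2.
With 3 states:
        a   b  
>  q0   q0  q1 
   q1   q0  q2 
 * q2   q2  q2 
(> = start, * = accepting)

start=q0 accept=q2 q0-a->q0 q0-b->q1 q1-a->q0 q1-b->q2 q2-a->q2 q2-b->q2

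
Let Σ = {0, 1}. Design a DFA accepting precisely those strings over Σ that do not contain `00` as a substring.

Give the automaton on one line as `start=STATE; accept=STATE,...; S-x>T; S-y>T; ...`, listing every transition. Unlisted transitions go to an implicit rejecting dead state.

Track partial matches of the forbidden pattern `00`. State C is a dead state reached once `00` has occurred; every other state accepts. A means no part of `00` is currently matched.
3 states suffice.
       0  1 
>* A   B  A 
 * B   C  A 
   C   C  C 
(> = start, * = accepting)

start=A; accept=A,B; A-0>B; A-1>A; B-0>C; B-1>A; C-0>C; C-1>C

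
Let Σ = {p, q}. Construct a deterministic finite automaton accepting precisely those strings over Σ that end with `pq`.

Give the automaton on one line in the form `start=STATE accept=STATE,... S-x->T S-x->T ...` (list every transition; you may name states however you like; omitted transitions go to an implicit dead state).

start=s0 accept=s2 s0-p->s1 s0-q->s0 s1-p->s1 s1-q->s2 s2-p->s1 s2-q->s0

Remember how much of `pq` the current input suffix matches. State s0 means no match yet; s1 means the last symbol is `p`; s2 means the last 2 symbols are `pq`. Only s2 accepts. On a mismatch, fall back to the longest proper suffix that is still a prefix of `pq`.
        p   q  
>  s0   s1  s0 
   s1   s1  s2 
 * s2   s1  s0 
(> = start, * = accepting)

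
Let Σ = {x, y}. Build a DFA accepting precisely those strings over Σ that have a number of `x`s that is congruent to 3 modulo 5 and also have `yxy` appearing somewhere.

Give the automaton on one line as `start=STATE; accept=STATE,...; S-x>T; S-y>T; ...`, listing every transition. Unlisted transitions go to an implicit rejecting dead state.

start=A; accept=Q; A-x>B; A-y>C; B-x>D; B-y>E; C-x>F; C-y>C; D-x>G; D-y>H; E-x>I; E-y>E; F-x>D; F-y>J; G-x>K; G-y>L; H-x>M; H-y>H; I-x>G; I-y>N; J-x>N; J-y>J; K-x>A; K-y>O; L-x>P; L-y>L; M-x>K; M-y>Q; N-x>Q; N-y>N; O-x>R; O-y>O; P-x>A; P-y>S; Q-x>S; Q-y>Q; R-x>B; R-y>T; S-x>T; S-y>S; T-x>J; T-y>T

Handle the two conditions separately and then intersect. One (5 states) tracks the count of `x`s modulo 5; the other (4 states) tracks whether and how much of `yxy` has been seen. Each combined state is a pair, one component from each; accept when both components accept.
       x  y 
>  A   B  C 
   B   D  E 
   C   F  C 
   D   G  H 
   E   I  E 
   F   D  J 
   G   K  L 
   H   M  H 
   I   G  N 
   J   N  J 
   K   A  O 
   L   P  L 
   M   K  Q 
   N   Q  N 
   O   R  O 
   P   A  S 
 * Q   S  Q 
   R   B  T 
   S   T  S 
   T   J  T 
(> = start, * = accepting)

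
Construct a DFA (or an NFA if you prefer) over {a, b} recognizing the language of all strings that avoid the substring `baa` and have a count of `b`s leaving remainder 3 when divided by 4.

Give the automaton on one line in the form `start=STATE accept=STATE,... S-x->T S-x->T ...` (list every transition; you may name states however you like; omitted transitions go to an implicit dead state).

start=q0 accept=q6,q8 q0-a->q0 q0-b->q1 q1-a->q2 q1-b->q3 q2-a->q4 q2-b->q3 q3-a->q5 q3-b->q6 q4-a->q4 q4-b->q7 q5-a->q7 q5-b->q6 q6-a->q8 q6-b->q9 q7-a->q7 q7-b->q10 q8-a->q10 q8-b->q9 q9-a->q11 q9-b->q1 q10-a->q10 q10-b->q12 q11-a->q12 q11-b->q1 q12-a->q12 q12-b->q4

Run two small machines in parallel and take their product. The first has 4 states tracking partial matches of the forbidden pattern `baa`; the second has 4 states tracking the count of `b`s modulo 4. A product state is a pair (one from each), accepting exactly when both do.
          a    b  
>  q0     q0   q1 
   q1     q2   q3 
   q2     q4   q3 
   q3     q5   q6 
   q4     q4   q7 
   q5     q7   q6 
 * q6     q8   q9 
   q7     q7  q10 
 * q8    q10   q9 
   q9    q11   q1 
   q10   q10  q12 
   q11   q12   q1 
   q12   q12   q4 
(> = start, * = accepting)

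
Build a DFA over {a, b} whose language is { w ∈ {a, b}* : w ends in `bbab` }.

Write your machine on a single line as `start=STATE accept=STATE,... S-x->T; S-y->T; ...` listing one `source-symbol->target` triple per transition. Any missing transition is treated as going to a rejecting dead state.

Let each state record the length of the longest suffix of the input read so far that is also a prefix of `bbab`. q1 means the last symbol is `b`; q2 means the last 2 symbols are `bb`; q3 means the last 3 symbols are `bba`; q4 means the last 4 symbols are `bbab`. Accept only at q4, where the string currently ends in `bbab`.
5 states suffice.
        a   b  
>  q0   q0  q1 
   q1   q0  q2 
   q2   q3  q2 
   q3   q0  q4 
 * q4   q0  q2 
(> = start, * = accepting)

start=q0; accept=q4; q0-a->q0; q0-b->q1; q1-a->q0; q1-b->q2; q2-a->q3; q2-b->q2; q3-a->q0; q3-b->q4; q4-a->q0; q4-b->q2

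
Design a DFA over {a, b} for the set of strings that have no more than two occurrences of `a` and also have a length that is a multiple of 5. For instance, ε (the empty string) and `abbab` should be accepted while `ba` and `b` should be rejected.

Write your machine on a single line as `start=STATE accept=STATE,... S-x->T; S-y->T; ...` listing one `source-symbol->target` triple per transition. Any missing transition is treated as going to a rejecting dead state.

Build one automaton per condition and run them in lockstep. The first has 4 states tracking the count of `a`s, saturating at 3; the second has 5 states tracking the input length modulo 5. A product state is a pair (one from each), accepting exactly when both do.
20 states suffice.
          a    b  
>* S0     S1   S2 
   S1     S3   S4 
   S2     S4   S5 
   S3     S6   S7 
   S4     S7   S8 
   S5     S8   S9 
   S6    S10  S10 
   S7    S10  S11 
   S8    S11  S12 
   S9    S12  S13 
   S10   S14  S14 
   S11   S14  S15 
   S12   S15  S16 
   S13   S16   S0 
   S14   S17  S17 
 * S15   S17  S18 
 * S16   S18   S1 
   S17   S19  S19 
   S18   S19   S3 
   S19    S6   S6 
(> = start, * = accepting)

start=S0; accept=S0,S15,S16; S0-a->S1; S0-b->S2; S1-a->S3; S1-b->S4; S2-a->S4; S2-b->S5; S3-a->S6; S3-b->S7; S4-a->S7; S4-b->S8; S5-a->S8; S5-b->S9; S6-a->S10; S6-b->S10; S7-a->S10; S7-b->S11; S8-a->S11; S8-b->S12; S9-a->S12; S9-b->S13; S10-a->S14; S10-b->S14; S11-a->S14; S11-b->S15; S12-a->S15; S12-b->S16; S13-a->S16; S13-b->S0; S14-a->S17; S14-b->S17; S15-a->S17; S15-b->S18; S16-a->S18; S16-b->S1; S17-a->S19; S17-b->S19; S18-a->S19; S18-b->S3; S19-a->S6; S19-b->S6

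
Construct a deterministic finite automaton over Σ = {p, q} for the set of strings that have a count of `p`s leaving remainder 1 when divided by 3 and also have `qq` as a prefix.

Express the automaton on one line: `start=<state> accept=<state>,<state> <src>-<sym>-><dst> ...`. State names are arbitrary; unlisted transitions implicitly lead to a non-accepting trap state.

Build one automaton per condition and run them in lockstep. The first has 3 states tracking the count of `p`s modulo 3; the second has 4 states tracking whether the input so far still matches the prefix `qq`. A product state is a pair (one from each), accepting exactly when both do.
An 8-state machine:
        p   q  
>  s0   s1  s2 
   s1   s3  s1 
   s2   s1  s4 
   s3   s5  s3 
   s4   s6  s4 
   s5   s1  s5 
 * s6   s7  s6 
   s7   s4  s7 
(> = start, * = accepting)

start=s0 accept=s6 s0-p->s1 s0-q->s2 s1-p->s3 s1-q->s1 s2-p->s1 s2-q->s4 s3-p->s5 s3-q->s3 s4-p->s6 s4-q->s4 s5-p->s1 s5-q->s5 s6-p->s7 s6-q->s6 s7-p->s4 s7-q->s7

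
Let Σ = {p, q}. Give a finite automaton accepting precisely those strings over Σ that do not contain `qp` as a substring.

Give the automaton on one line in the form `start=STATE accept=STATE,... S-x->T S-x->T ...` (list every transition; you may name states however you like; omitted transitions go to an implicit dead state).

start=A accept=A,B A-p->A A-q->B B-p->C B-q->B C-p->C C-q->C

Track partial matches of the forbidden pattern `qp`. State C is a dead state reached once `qp` has occurred; every other state accepts. A means no part of `qp` is currently matched.
       p  q 
>* A   A  B 
 * B   C  B 
   C   C  C 
(> = start, * = accepting)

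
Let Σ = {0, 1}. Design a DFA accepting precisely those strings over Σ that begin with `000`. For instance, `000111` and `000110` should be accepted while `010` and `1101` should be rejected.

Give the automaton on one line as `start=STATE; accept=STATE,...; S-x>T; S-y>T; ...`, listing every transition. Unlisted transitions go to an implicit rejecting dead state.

Check the first 3 symbols one by one: s0 through s2 record how many have matched `000` so far; any wrong symbol goes to the dead state s4. After all 3 match we enter the accepting sink s3.
A 5-state machine:
        0   1  
>  s0   s1  s4 
   s1   s2  s4 
   s2   s3  s4 
 * s3   s3  s3 
   s4   s4  s4 
(> = start, * = accepting)

start=s0; accept=s3; s0-0>s1; s0-1>s4; s1-0>s2; s1-1>s4; s2-0>s3; s2-1>s4; s3-0>s3; s3-1>s3; s4-0>s4; s4-1>s4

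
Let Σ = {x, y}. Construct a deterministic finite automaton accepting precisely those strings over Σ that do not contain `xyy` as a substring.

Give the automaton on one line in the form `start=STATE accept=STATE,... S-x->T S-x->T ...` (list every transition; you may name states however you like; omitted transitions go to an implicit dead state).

start=S0 accept=S0,S1,S2 S0-x->S1 S0-y->S0 S1-x->S1 S1-y->S2 S2-x->S1 S2-y->S3 S3-x->S3 S3-y->S3

Track partial matches of the forbidden pattern `xyy`. State S3 is a dead state reached once `xyy` has occurred; every other state accepts. S0 means no part of `xyy` is currently matched.
With 4 states:
        x   y  
>* S0   S1  S0 
 * S1   S1  S2 
 * S2   S1  S3 
   S3   S3  S3 
(> = start, * = accepting)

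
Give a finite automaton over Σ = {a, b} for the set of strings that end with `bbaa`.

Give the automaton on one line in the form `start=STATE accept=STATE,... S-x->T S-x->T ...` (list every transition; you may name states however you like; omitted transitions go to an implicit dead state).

start=s0 accept=s4 s0-a->s0 s0-b->s1 s1-a->s0 s1-b->s2 s2-a->s3 s2-b->s2 s3-a->s4 s3-b->s1 s4-a->s0 s4-b->s1

Let each state record the length of the longest suffix of the input read so far that is also a prefix of `bbaa`. s1 means the last symbol is `b`; s2 means the last 2 symbols are `bb`; s3 means the last 3 symbols are `bba`; s4 means the last 4 symbols are `bbaa`. Accept only at s4, where the string currently ends in `bbaa`.
A 5-state machine:
        a   b  
>  s0   s0  s1 
   s1   s0  s2 
   s2   s3  s2 
   s3   s4  s1 
 * s4   s0  s1 
(> = start, * = accepting)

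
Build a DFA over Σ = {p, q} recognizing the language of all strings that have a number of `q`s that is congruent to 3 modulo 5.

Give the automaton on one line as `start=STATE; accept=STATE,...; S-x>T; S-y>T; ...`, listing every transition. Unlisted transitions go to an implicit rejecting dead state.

The only thing that matters is how many `q`s have appeared, reduced mod 5. Use one state per residue: S0 for 0, …, S4 for 4. Reading `q` moves to the next residue; anything else stays put. S3 is accepting.
5 states suffice.
        p   q  
>  S0   S0  S1 
   S1   S1  S2 
   S2   S2  S3 
 * S3   S3  S4 
   S4   S4  S0 
(> = start, * = accepting)

start=S0; accept=S3; S0-p>S0; S0-q>S1; S1-p>S1; S1-q>S2; S2-p>S2; S2-q>S3; S3-p>S3; S3-q>S4; S4-p>S4; S4-q>S0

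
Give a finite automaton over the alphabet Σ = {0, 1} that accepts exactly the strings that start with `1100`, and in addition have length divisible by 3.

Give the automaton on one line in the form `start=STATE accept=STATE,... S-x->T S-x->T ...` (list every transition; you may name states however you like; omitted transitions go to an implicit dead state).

Handle the two conditions separately and then intersect. The first has 6 states tracking whether the input so far still matches the prefix `1100`; the second has 3 states tracking the input length modulo 3. A product state is a pair (one from each), accepting exactly when both do. Minimizing collapses redundant product states.
        0   1  
>  s0   s1  s2 
   s1   s1  s1 
   s2   s1  s3 
   s3   s4  s1 
   s4   s5  s1 
   s5   s6  s6 
   s6   s7  s7 
 * s7   s5  s5 
(> = start, * = accepting)

start=s0 accept=s7 s0-0->s1 s0-1->s2 s1-0->s1 s1-1->s1 s2-0->s1 s2-1->s3 s3-0->s4 s3-1->s1 s4-0->s5 s4-1->s1 s5-0->s6 s5-1->s6 s6-0->s7 s6-1->s7 s7-0->s5 s7-1->s5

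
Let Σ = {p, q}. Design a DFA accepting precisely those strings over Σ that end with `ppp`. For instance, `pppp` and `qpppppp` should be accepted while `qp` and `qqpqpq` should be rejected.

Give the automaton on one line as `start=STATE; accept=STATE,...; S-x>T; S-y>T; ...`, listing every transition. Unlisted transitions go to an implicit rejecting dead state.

start=s0; accept=s3; s0-p>s1; s0-q>s0; s1-p>s2; s1-q>s0; s2-p>s3; s2-q>s0; s3-p>s3; s3-q>s0

Let each state record the length of the longest suffix of the input read so far that is also a prefix of `ppp`. s1 means the last symbol is `p`; s2 means the last 2 symbols are `pp`; s3 means the last 3 symbols are `ppp`. Accept only at s3, where the string currently ends in `ppp`.
A 4-state machine:
        p   q  
>  s0   s1  s0 
   s1   s2  s0 
   s2   s3  s0 
 * s3   s3  s0 
(> = start, * = accepting)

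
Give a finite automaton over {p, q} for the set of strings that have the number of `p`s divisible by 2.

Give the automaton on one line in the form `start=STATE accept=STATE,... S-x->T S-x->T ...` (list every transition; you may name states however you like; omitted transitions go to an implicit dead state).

Keep the running count of `p`s modulo 2: each `p` advances along the cycle S0 → S1 → S0 while other symbols loop. Accept at S0.
        p   q  
>* S0   S1  S0 
   S1   S0  S1 
(> = start, * = accepting)

start=S0 accept=S0 S0-p->S1 S0-q->S0 S1-p->S0 S1-q->S1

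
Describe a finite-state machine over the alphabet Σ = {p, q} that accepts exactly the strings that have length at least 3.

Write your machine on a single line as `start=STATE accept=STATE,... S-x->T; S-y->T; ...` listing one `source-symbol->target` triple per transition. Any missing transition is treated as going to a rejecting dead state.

We only need to distinguish lengths 0, 1, …, 3, and '>3'. Chain S0 → S1 → S2 → S3 → S4 on every symbol, with S4 looping. Accepting states: {S3, S4}.
        p   q  
>  S0   S1  S1 
   S1   S2  S2 
   S2   S3  S3 
 * S3   S4  S4 
 * S4   S4  S4 
(> = start, * = accepting)

start=S0; accept=S3,S4; S0-p->S1; S0-q->S1; S1-p->S2; S1-q->S2; S2-p->S3; S2-q->S3; S3-p->S4; S3-q->S4; S4-p->S4; S4-q->S4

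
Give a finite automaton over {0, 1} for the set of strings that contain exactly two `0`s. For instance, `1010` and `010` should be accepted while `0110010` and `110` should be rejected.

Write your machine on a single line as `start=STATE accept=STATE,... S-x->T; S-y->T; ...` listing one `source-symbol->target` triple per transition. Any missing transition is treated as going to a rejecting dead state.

Count `0`s, saturating at 3: states q0 through q2 mean 0 through 2 `0`s seen; q3 means more than 2. Each `0` increments (capped at q3); other symbols loop. Accept from {q2}.
A 4-state machine:
        0   1  
>  q0   q1  q0 
   q1   q2  q1 
 * q2   q3  q2 
   q3   q3  q3 
(> = start, * = accepting)

start=q0; accept=q2; q0-0->q1; q0-1->q0; q1-0->q2; q1-1->q1; q2-0->q3; q2-1->q2; q3-0->q3; q3-1->q3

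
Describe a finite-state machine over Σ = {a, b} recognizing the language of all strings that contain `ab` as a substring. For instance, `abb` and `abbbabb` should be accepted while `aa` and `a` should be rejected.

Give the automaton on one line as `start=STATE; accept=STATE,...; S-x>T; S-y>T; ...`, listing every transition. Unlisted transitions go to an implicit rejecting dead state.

start=s0; accept=s2; s0-a>s1; s0-b>s0; s1-a>s1; s1-b>s2; s2-a>s2; s2-b>s2

Track how much of `ab` has been matched so far: state s0 is no progress, s2 is the absorbing accept state reached once `ab` has occurred. Intermediate states record partial matches; on a mismatch, fall back to the longest reusable overlap.
With 3 states:
        a   b  
>  s0   s1  s0 
   s1   s1  s2 
 * s2   s2  s2 
(> = start, * = accepting)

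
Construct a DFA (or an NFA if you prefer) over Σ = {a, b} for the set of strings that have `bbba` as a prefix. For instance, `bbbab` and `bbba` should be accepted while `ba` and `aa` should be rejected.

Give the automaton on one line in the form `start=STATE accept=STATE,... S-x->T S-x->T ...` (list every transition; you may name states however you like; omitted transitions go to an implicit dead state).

start=S0 accept=S4 S0-a->S5 S0-b->S1 S1-a->S5 S1-b->S2 S2-a->S5 S2-b->S3 S3-a->S4 S3-b->S5 S4-a->S4 S4-b->S4 S5-a->S5 S5-b->S5

Walk along `bbba` while the input agrees: from S0 take `b` to S1, and so on. Any deviation drops to the rejecting sink S5. Once S4 is reached the prefix is confirmed and every continuation is accepted.
        a   b  
>  S0   S5  S1 
   S1   S5  S2 
   S2   S5  S3 
   S3   S4  S5 
 * S4   S4  S4 
   S5   S5  S5 
(> = start, * = accepting)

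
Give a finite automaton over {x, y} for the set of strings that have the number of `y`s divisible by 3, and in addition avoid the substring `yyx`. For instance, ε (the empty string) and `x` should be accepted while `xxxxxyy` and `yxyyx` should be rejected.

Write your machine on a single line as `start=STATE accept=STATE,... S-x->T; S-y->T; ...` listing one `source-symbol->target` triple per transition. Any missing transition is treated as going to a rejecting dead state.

Build one automaton per condition and run them in lockstep. One (3 states) tracks the count of `y`s modulo 3; the other (4 states) tracks partial matches of the forbidden pattern `yyx`. Each combined state is a pair, one component from each; accept when both components accept. After merging equivalent states the machine shrinks.
10 states suffice.
        x   y  
>* q0   q0  q1 
   q1   q2  q3 
   q2   q2  q4 
   q3   q5  q6 
   q4   q7  q6 
   q5   q5  q5 
 * q6   q5  q8 
   q7   q7  q9 
   q8   q5  q3 
 * q9   q0  q8 
(> = start, * = accepting)

start=q0; accept=q0,q6,q9; q0-x->q0; q0-y->q1; q1-x->q2; q1-y->q3; q2-x->q2; q2-y->q4; q3-x->q5; q3-y->q6; q4-x->q7; q4-y->q6; q5-x->q5; q5-y->q5; q6-x->q5; q6-y->q8; q7-x->q7; q7-y->q9; q8-x->q5; q8-y->q3; q9-x->q0; q9-y->q8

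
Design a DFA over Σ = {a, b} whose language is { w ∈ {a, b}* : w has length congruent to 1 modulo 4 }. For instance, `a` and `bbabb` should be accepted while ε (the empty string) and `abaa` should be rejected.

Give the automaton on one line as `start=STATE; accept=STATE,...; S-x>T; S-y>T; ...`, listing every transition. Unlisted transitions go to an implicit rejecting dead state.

start=s0; accept=s1; s0-a>s1; s0-b>s1; s1-a>s2; s1-b>s2; s2-a>s3; s2-b>s3; s3-a>s0; s3-b>s0

Count input length modulo 4: every symbol advances one step around the cycle s0 → s1 → s2 → s3 → s0. Accept at s1.
        a   b  
>  s0   s1  s1 
 * s1   s2  s2 
   s2   s3  s3 
   s3   s0  s0 
(> = start, * = accepting)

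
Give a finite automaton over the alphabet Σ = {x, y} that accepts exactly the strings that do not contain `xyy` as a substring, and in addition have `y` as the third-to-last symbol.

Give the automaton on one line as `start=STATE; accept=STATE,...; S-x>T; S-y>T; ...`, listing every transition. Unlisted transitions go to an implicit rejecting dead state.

Build one automaton per condition and run them in lockstep. The first has 4 states tracking partial matches of the forbidden pattern `xyy`; the second has 15 states tracking the last 3 symbols read. A product state is a pair (one from each), accepting exactly when both do. After merging equivalent states the machine shrinks.
With 11 states:
          x    y  
>  s0     s1   s2 
   s1     s1   s3 
   s2     s4   s5 
   s3     s4   s6 
   s4     s7   s8 
   s5     s9  s10 
   s6     s6   s6 
 * s7     s1   s3 
 * s8     s4   s6 
 * s9     s7   s8 
 * s10    s9  s10 
(> = start, * = accepting)

start=s0; accept=s7,s8,s9,s10; s0-x>s1; s0-y>s2; s1-x>s1; s1-y>s3; s2-x>s4; s2-y>s5; s3-x>s4; s3-y>s6; s4-x>s7; s4-y>s8; s5-x>s9; s5-y>s10; s6-x>s6; s6-y>s6; s7-x>s1; s7-y>s3; s8-x>s4; s8-y>s6; s9-x>s7; s9-y>s8; s10-x>s9; s10-y>s10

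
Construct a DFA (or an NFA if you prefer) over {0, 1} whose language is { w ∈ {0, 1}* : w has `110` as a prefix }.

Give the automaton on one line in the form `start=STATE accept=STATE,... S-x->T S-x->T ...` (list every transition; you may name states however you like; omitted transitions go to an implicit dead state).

start=S0 accept=S3 S0-0->S4 S0-1->S1 S1-0->S4 S1-1->S2 S2-0->S3 S2-1->S4 S3-0->S3 S3-1->S3 S4-0->S4 S4-1->S4

Walk along `110` while the input agrees: from S0 take `1` to S1, and so on. Any deviation drops to the rejecting sink S4. Once S3 is reached the prefix is confirmed and every continuation is accepted.
With 5 states:
        0   1  
>  S0   S4  S1 
   S1   S4  S2 
   S2   S3  S4 
 * S3   S3  S3 
   S4   S4  S4 
(> = start, * = accepting)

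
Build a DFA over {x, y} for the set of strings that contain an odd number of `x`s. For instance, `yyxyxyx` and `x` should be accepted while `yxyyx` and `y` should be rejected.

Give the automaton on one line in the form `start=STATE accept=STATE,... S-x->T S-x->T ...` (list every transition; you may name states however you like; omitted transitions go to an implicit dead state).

Keep the running count of `x`s modulo 2: each `x` advances along the cycle q0 → q1 → q0 while other symbols loop. Accept at q1.
With 2 states:
        x   y  
>  q0   q1  q0 
 * q1   q0  q1 
(> = start, * = accepting)

start=q0 accept=q1 q0-x->q1 q0-y->q0 q1-x->q0 q1-y->q1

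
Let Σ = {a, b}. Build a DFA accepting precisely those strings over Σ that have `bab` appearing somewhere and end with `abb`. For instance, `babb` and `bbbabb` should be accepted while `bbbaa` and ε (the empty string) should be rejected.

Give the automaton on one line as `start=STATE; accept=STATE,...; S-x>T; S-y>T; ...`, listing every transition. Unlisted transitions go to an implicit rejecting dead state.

Handle the two conditions separately and then intersect. One (4 states) tracks whether and how much of `bab` has been seen; the other (4 states) tracks how much of the suffix `abb` has currently been matched. Each combined state is a pair, one component from each; accept when both components accept. Minimizing collapses redundant product states.
With 7 states:
        a   b  
>  S0   S0  S1 
   S1   S2  S1 
   S2   S0  S3 
   S3   S4  S5 
   S4   S4  S3 
 * S5   S4  S6 
   S6   S4  S6 
(> = start, * = accepting)

start=S0; accept=S5; S0-a>S0; S0-b>S1; S1-a>S2; S1-b>S1; S2-a>S0; S2-b>S3; S3-a>S4; S3-b>S5; S4-a>S4; S4-b>S3; S5-a>S4; S5-b>S6; S6-a>S4; S6-b>S6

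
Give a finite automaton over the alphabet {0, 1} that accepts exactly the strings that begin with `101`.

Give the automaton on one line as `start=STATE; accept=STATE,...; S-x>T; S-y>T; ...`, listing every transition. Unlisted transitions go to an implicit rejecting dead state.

start=A; accept=D; A-0>E; A-1>B; B-0>C; B-1>E; C-0>E; C-1>D; D-0>D; D-1>D; E-0>E; E-1>E

Walk along `101` while the input agrees: from A take `1` to B, and so on. Any deviation drops to the rejecting sink E. Once D is reached the prefix is confirmed and every continuation is accepted.
5 states suffice.
       0  1 
>  A   E  B 
   B   C  E 
   C   E  D 
 * D   D  D 
   E   E  E 
(> = start, * = accepting)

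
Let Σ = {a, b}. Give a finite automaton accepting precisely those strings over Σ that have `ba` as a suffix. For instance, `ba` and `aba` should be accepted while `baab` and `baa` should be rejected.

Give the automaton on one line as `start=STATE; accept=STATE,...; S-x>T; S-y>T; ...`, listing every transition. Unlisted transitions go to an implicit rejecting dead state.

start=S0; accept=S2; S0-a>S0; S0-b>S1; S1-a>S2; S1-b>S1; S2-a>S0; S2-b>S1

Let each state record the length of the longest suffix of the input read so far that is also a prefix of `ba`. S1 means the last symbol is `b`; S2 means the last 2 symbols are `ba`. Accept only at S2, where the string currently ends in `ba`.
With 3 states:
        a   b  
>  S0   S0  S1 
   S1   S2  S1 
 * S2   S0  S1 
(> = start, * = accepting)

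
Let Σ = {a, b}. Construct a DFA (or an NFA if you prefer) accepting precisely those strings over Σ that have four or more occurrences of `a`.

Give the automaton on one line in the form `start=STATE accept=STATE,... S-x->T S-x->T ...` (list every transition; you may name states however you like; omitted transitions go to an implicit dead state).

start=S0 accept=S4,S5 S0-a->S1 S0-b->S0 S1-a->S2 S1-b->S1 S2-a->S3 S2-b->S2 S3-a->S4 S3-b->S3 S4-a->S5 S4-b->S4 S5-a->S5 S5-b->S5

Only the number of `a`s matters, and only up to 5. Make a chain S0 → S1 → S2 → S3 → S4 → S5 advanced by each `a` (with S5 absorbing); every other symbol self-loops. The accepting set is {S4, S5}.
A 6-state machine:
        a   b  
>  S0   S1  S0 
   S1   S2  S1 
   S2   S3  S2 
   S3   S4  S3 
 * S4   S5  S4 
 * S5   S5  S5 
(> = start, * = accepting)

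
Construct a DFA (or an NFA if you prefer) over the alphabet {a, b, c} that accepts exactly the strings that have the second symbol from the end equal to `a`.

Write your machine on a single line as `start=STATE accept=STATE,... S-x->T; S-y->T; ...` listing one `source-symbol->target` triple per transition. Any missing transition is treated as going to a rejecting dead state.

start=q0; accept=q4,q5,q6; q0-a->q1; q0-b->q2; q0-c->q3; q1-a->q4; q1-b->q5; q1-c->q6; q2-a->q7; q2-b->q8; q2-c->q9; q3-a->q10; q3-b->q11; q3-c->q12; q4-a->q4; q4-b->q5; q4-c->q6; q5-a->q7; q5-b->q8; q5-c->q9; q6-a->q10; q6-b->q11; q6-c->q12; q7-a->q4; q7-b->q5; q7-c->q6; q8-a->q7; q8-b->q8; q8-c->q9; q9-a->q10; q9-b->q11; q9-c->q12; q10-a->q4; q10-b->q5; q10-c->q6; q11-a->q7; q11-b->q8; q11-c->q9; q12-a->q10; q12-b->q11; q12-c->q12

A DFA must remember the last 2 symbols (since which symbol is second-to-last isn't known until the input ends). Use one state per possible window of the last ≤2 symbols; accept from those whose window starts with `a`.
A 13-state machine:
          a    b    c  
>  q0     q1   q2   q3 
   q1     q4   q5   q6 
   q2     q7   q8   q9 
   q3    q10  q11  q12 
 * q4     q4   q5   q6 
 * q5     q7   q8   q9 
 * q6    q10  q11  q12 
   q7     q4   q5   q6 
   q8     q7   q8   q9 
   q9    q10  q11  q12 
   q10    q4   q5   q6 
   q11    q7   q8   q9 
   q12   q10  q11  q12 
(> = start, * = accepting)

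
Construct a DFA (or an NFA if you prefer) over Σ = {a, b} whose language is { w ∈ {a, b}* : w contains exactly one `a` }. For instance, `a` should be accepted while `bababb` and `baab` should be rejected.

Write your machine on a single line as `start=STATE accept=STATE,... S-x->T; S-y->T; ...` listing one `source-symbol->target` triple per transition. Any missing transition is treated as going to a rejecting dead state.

start=q0; accept=q1; q0-a->q1; q0-b->q0; q1-a->q2; q1-b->q1; q2-a->q2; q2-b->q2

Only the number of `a`s matters, and only up to 2. Make a chain q0 → q1 → q2 advanced by each `a` (with q2 absorbing); every other symbol self-loops. The accepting set is {q1}.
A 3-state machine:
        a   b  
>  q0   q1  q0 
 * q1   q2  q1 
   q2   q2  q2 
(> = start, * = accepting)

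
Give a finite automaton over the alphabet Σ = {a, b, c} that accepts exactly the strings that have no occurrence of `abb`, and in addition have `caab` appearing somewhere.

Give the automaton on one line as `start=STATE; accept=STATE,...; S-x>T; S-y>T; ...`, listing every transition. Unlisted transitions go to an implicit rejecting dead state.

Run two small machines in parallel and take their product. One (4 states) tracks partial matches of the forbidden pattern `abb`; the other (5 states) tracks whether and how much of `caab` has been seen. Each combined state is a pair, one component from each; accept when both components accept. Equivalent product states are then merged.
A 10-state machine:
        a   b   c  
>  q0   q1  q0  q2 
   q1   q1  q3  q2 
   q2   q4  q0  q2 
   q3   q1  q5  q2 
   q4   q6  q3  q2 
   q5   q5  q5  q5 
   q6   q1  q7  q2 
 * q7   q8  q5  q9 
 * q8   q8  q7  q9 
 * q9   q8  q9  q9 
(> = start, * = accepting)

start=q0; accept=q7,q8,q9; q0-a>q1; q0-b>q0; q0-c>q2; q1-a>q1; q1-b>q3; q1-c>q2; q2-a>q4; q2-b>q0; q2-c>q2; q3-a>q1; q3-b>q5; q3-c>q2; q4-a>q6; q4-b>q3; q4-c>q2; q5-a>q5; q5-b>q5; q5-c>q5; q6-a>q1; q6-b>q7; q6-c>q2; q7-a>q8; q7-b>q5; q7-c>q9; q8-a>q8; q8-b>q7; q8-c>q9; q9-a>q8; q9-b>q9; q9-c>q9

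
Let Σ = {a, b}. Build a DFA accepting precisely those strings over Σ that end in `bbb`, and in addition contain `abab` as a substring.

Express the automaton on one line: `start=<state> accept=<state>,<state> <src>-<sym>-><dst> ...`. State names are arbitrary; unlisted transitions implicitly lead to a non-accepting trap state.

start=s0 accept=s7 s0-a->s1 s0-b->s0 s1-a->s1 s1-b->s2 s2-a->s3 s2-b->s0 s3-a->s1 s3-b->s4 s4-a->s5 s4-b->s6 s5-a->s5 s5-b->s4 s6-a->s5 s6-b->s7 s7-a->s5 s7-b->s7

Handle the two conditions separately and then intersect. One (4 states) tracks how much of the suffix `bbb` has currently been matched; the other (5 states) tracks whether and how much of `abab` has been seen. Each combined state is a pair, one component from each; accept when both components accept. Equivalent product states are then merged.
An 8-state machine:
        a   b  
>  s0   s1  s0 
   s1   s1  s2 
   s2   s3  s0 
   s3   s1  s4 
   s4   s5  s6 
   s5   s5  s4 
   s6   s5  s7 
 * s7   s5  s7 
(> = start, * = accepting)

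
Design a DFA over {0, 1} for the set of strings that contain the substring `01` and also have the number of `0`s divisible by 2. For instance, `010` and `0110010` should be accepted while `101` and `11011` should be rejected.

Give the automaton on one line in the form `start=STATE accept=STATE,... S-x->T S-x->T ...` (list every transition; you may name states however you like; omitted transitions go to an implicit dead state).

Handle the two conditions separately and then intersect. The first has 3 states tracking whether and how much of `01` has been seen; the second has 2 states tracking the count of `0`s modulo 2. A product state is a pair (one from each), accepting exactly when both do.
       0  1 
>  A   B  A 
   B   C  D 
   C   B  E 
   D   E  D 
 * E   D  E 
(> = start, * = accepting)

start=A accept=E A-0->B A-1->A B-0->C B-1->D C-0->B C-1->E D-0->E D-1->D E-0->D E-1->E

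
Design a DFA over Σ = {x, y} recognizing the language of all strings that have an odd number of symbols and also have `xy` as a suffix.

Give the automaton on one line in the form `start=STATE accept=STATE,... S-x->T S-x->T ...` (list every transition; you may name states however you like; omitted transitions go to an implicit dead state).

Run two small machines in parallel and take their product. One (2 states) tracks the input length modulo 2; the other (3 states) tracks how much of the suffix `xy` has currently been matched. Each combined state is a pair, one component from each; accept when both components accept.
6 states suffice.
       x  y 
>  A   B  C 
   B   D  E 
   C   D  A 
   D   B  F 
   E   B  C 
 * F   D  A 
(> = start, * = accepting)

start=A accept=F A-x->B A-y->C B-x->D B-y->E C-x->D C-y->A D-x->B D-y->F E-x->B E-y->C F-x->D F-y->A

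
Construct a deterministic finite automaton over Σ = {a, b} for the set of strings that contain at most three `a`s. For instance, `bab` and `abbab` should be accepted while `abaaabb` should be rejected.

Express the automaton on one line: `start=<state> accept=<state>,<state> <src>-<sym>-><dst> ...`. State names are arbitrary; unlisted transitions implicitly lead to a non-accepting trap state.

Count `a`s, saturating at 4: states q0 through q3 mean 0 through 3 `a`s seen; q4 means more than 3. Each `a` increments (capped at q4); other symbols loop. Accept from {q0, q1, q2, q3}.
5 states suffice.
        a   b  
>* q0   q1  q0 
 * q1   q2  q1 
 * q2   q3  q2 
 * q3   q4  q3 
   q4   q4  q4 
(> = start, * = accepting)

start=q0 accept=q0,q1,q2,q3 q0-a->q1 q0-b->q0 q1-a->q2 q1-b->q1 q2-a->q3 q2-b->q2 q3-a->q4 q3-b->q3 q4-a->q4 q4-b->q4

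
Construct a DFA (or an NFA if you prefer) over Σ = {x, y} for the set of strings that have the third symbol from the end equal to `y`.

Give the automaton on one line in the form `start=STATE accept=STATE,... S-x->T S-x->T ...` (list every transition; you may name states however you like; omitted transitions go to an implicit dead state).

start=q0 accept=q11,q12,q13,q14 q0-x->q1 q0-y->q2 q1-x->q3 q1-y->q4 q2-x->q5 q2-y->q6 q3-x->q7 q3-y->q8 q4-x->q9 q4-y->q10 q5-x->q11 q5-y->q12 q6-x->q13 q6-y->q14 q7-x->q7 q7-y->q8 q8-x->q9 q8-y->q10 q9-x->q11 q9-y->q12 q10-x->q13 q10-y->q14 q11-x->q7 q11-y->q8 q12-x->q9 q12-y->q10 q13-x->q11 q13-y->q12 q14-x->q13 q14-y->q14

Because acceptance depends on a position counted from the end, the machine has to buffer the most recent 3 symbols. Make each state the string of the last up-to-3 symbols read; on input `x` shift the window left and append `x`. Accept when the buffered window has length 3 and begins with `y`.
          x    y  
>  q0     q1   q2 
   q1     q3   q4 
   q2     q5   q6 
   q3     q7   q8 
   q4     q9  q10 
   q5    q11  q12 
   q6    q13  q14 
   q7     q7   q8 
   q8     q9  q10 
   q9    q11  q12 
   q10   q13  q14 
 * q11    q7   q8 
 * q12    q9  q10 
 * q13   q11  q12 
 * q14   q13  q14 
(> = start, * = accepting)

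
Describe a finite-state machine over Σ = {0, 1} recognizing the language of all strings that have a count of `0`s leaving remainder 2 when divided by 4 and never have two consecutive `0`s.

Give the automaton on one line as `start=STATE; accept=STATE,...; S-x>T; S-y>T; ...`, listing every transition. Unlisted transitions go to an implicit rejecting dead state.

Handle the two conditions separately and then intersect. The first has 4 states tracking the count of `0`s modulo 4; the second has 3 states tracking partial matches of the forbidden pattern `00`. A product state is a pair (one from each), accepting exactly when both do. Equivalent product states are then merged.
A 9-state machine:
        0   1  
>  S0   S1  S0 
   S1   S2  S3 
   S2   S2  S2 
   S3   S4  S3 
 * S4   S2  S5 
 * S5   S6  S5 
   S6   S2  S7 
   S7   S8  S7 
   S8   S2  S0 
(> = start, * = accepting)

start=S0; accept=S4,S5; S0-0>S1; S0-1>S0; S1-0>S2; S1-1>S3; S2-0>S2; S2-1>S2; S3-0>S4; S3-1>S3; S4-0>S2; S4-1>S5; S5-0>S6; S5-1>S5; S6-0>S2; S6-1>S7; S7-0>S8; S7-1>S7; S8-0>S2; S8-1>S0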